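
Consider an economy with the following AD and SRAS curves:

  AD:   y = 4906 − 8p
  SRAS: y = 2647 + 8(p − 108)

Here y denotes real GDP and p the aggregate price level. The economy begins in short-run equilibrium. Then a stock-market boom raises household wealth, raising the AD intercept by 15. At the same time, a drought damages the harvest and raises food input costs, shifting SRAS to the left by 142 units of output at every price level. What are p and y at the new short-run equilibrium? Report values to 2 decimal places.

p = 205.00, y = 3281.00

After both shocks: AD is y = 4921 − 8p and SRAS is y = 1641 + 8p.
Setting them equal: 3280 = 16p, so p = 205.00.
Substituting into AD, y = 3281.00.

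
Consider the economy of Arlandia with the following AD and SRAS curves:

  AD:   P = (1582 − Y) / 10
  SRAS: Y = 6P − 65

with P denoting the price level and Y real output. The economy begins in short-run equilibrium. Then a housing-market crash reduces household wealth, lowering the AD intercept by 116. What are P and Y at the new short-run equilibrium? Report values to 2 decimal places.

This is a negative demand shock: AD shifts left.
New AD: Y = 1466 − 10P.
Set AD = SRAS: 1466 − 10P = 6P − 65, so 1531 = 16P and P = 95.69.
Substituting into AD, Y = 509.13.

P = 95.69, Y = 509.13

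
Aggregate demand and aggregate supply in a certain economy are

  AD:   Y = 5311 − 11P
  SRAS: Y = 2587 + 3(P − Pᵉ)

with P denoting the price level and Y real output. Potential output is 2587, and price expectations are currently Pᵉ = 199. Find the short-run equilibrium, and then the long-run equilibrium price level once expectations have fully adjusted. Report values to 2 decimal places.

Short run: P = 237.21, Y = 2701.64. Long run: P = 247.64.

Short run: with Pᵉ = 199, SRAS is Y = 1990 + 3P. Setting AD = SRAS gives 3321 = 14P, so P = 237.21 and Y = 5311 − 11P = 2701.64.
Output 2701.64 is above potential 2587, so over time expected prices rise and SRAS shifts left until Y returns to 2587.
Long run: Y = 2587 on the AD curve gives 2587 = 5311 − 11P, so P = 247.64.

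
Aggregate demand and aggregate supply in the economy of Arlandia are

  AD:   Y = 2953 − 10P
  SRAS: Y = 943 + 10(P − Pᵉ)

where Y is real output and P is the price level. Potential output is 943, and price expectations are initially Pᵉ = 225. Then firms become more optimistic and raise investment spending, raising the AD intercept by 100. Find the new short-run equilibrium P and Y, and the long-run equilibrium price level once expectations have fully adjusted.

AD shifts right: new AD is Y = 3053 − 10P. With Pᵉ = 225, SRAS is Y = 10P − 1307.
Short run: 3053 − 10P = 10P − 1307 gives 4360 = 20P, so P = 218 and Y = 3053 − 10·218 = 873.
Y = 873 is below potential 943; expectations adjust and SRAS shifts right until Y = 943.
Long run: on the new AD curve, 943 = 3053 − 10P gives P = 211.

Short run: P = 218, Y = 873. Long run: P = 211.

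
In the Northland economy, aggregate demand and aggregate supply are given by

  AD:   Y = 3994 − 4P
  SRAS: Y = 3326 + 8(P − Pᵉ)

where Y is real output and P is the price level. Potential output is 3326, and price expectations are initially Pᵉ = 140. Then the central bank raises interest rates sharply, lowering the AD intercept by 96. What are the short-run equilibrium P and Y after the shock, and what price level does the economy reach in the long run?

Short run: P = 141, Y = 3334. Long run: P = 143.

AD shifts left: new AD is Y = 3898 − 4P. With Pᵉ = 140, SRAS is Y = 2206 + 8P.
Short run: 3898 − 4P = 2206 + 8P gives 1692 = 12P, so P = 141 and Y = 3898 − 4·141 = 3334.
Y = 3334 is above potential 3326; expectations adjust and SRAS shifts left until Y = 3326.
Long run: on the new AD curve, 3326 = 3898 − 4P gives P = 143.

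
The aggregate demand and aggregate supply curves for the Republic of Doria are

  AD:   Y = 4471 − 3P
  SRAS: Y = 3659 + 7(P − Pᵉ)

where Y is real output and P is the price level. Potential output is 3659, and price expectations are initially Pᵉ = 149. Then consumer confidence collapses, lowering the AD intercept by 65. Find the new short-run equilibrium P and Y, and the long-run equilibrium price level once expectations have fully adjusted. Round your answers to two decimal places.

Short run: P = 179.00, Y = 3869.00. Long run: P = 249.00.

AD shifts left: new AD is Y = 4406 − 3P. With Pᵉ = 149, SRAS is Y = 2616 + 7P.
Short run: 4406 − 3P = 2616 + 7P gives 1790 = 10P, so P = 179.00 and Y = 4406 − 3P = 3869.00.
Y = 3869.00 is above potential 3659; expectations adjust and SRAS shifts left until Y = 3659.
Long run: on the new AD curve, 3659 = 4406 − 3P gives P = 249.00.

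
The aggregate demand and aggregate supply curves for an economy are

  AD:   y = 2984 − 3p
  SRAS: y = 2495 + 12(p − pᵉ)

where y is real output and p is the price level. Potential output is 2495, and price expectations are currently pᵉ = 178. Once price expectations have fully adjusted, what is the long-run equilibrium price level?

Short run: with pᵉ = 178, SRAS is y = 359 + 12p. Setting AD = SRAS gives 2625 = 15p, so p = 175 and y = 2984 − 3·175 = 2459.
Output 2459 is below potential 2495, so over time expected prices fall and SRAS shifts right until y returns to 2495.
Long run: y = 2495 on the AD curve gives 2495 = 2984 − 3p, so p = 163.

Long-run p = 163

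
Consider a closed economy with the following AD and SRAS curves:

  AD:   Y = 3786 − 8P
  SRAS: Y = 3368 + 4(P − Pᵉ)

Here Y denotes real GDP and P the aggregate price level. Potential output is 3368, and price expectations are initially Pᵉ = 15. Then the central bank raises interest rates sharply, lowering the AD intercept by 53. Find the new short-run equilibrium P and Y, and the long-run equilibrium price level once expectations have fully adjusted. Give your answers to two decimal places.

Short run: P = 35.42, Y = 3449.67. Long run: P = 45.63.

AD shifts left: new AD is Y = 3733 − 8P. With Pᵉ = 15, SRAS is Y = 3308 + 4P.
Short run: 3733 − 8P = 3308 + 4P gives 425 = 12P, so P = 35.42 and Y = 3733 − 8P = 3449.67.
Y = 3449.67 is above potential 3368; expectations adjust and SRAS shifts left until Y = 3368.
Long run: on the new AD curve, 3368 = 3733 − 8P gives P = 45.63.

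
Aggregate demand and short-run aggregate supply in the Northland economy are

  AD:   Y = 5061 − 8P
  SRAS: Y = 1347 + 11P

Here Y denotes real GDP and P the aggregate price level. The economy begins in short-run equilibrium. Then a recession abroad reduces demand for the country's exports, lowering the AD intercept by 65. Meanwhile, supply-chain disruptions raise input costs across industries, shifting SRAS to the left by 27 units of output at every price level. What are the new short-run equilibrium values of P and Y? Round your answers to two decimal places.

After both shocks: AD is Y = 4996 − 8P and SRAS is Y = 1320 + 11P.
Setting them equal: 3676 = 19P, so P = 193.47.
Substituting into AD, Y = 3448.21.

P = 193.47, Y = 3448.21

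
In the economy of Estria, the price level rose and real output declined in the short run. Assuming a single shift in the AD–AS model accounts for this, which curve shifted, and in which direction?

P rose and Y fell. An AD shift moves P and Y in the same direction; an SRAS shift moves them in opposite directions.
Here P and Y moved in opposite directions, so the SRAS curve shifted.
Since Y fell, SRAS shifted left.

SRAS shifted left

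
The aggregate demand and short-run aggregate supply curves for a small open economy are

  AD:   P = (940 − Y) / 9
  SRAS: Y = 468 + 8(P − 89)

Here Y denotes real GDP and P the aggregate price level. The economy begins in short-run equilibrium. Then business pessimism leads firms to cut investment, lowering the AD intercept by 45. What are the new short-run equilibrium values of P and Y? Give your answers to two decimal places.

P = 67.00, Y = 292.00

This is a negative demand shock: AD shifts left.
New AD: Y = 895 − 9P.
SRAS can be written Y = 8P − 244.
Set AD = SRAS: 895 − 9P = 8P − 244, so 1139 = 17P and P = 67.00.
Substituting into AD, Y = 292.00.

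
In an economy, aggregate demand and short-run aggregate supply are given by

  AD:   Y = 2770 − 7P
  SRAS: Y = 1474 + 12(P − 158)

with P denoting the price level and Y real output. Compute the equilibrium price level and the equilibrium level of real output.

P = 168, Y = 1594

Write SRAS as Y = 1474 + 12P − 1896 = 12P − 422.
Set AD = SRAS: 2770 − 7P = 12P − 422, so 3192 = 19P and P = 168.
Then Y = 2770 − 7·168 = 1594.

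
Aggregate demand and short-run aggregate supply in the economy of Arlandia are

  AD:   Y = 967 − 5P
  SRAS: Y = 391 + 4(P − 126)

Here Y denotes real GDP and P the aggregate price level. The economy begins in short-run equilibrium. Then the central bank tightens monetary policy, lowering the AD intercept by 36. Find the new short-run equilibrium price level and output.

This is a negative demand shock: AD shifts left.
New AD: Y = 931 − 5P.
SRAS can be written Y = 4P − 113.
Set AD = SRAS: 931 − 5P = 4P − 113, so 1044 = 9P and P = 116.
Y = 931 − 5·116 = 351.

P = 116, Y = 351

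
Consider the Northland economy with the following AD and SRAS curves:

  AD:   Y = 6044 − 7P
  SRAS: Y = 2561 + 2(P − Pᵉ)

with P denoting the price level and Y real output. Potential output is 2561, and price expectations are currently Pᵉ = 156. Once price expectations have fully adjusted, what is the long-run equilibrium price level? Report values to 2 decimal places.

Long-run P = 497.57

Short run: with Pᵉ = 156, SRAS is Y = 2249 + 2P. Setting AD = SRAS gives 3795 = 9P, so P = 421.67 and Y = 6044 − 7P = 3092.33.
Output 3092.33 is above potential 2561, so over time expected prices rise and SRAS shifts left until Y returns to 2561.
Long run: Y = 2561 on the AD curve gives 2561 = 6044 − 7P, so P = 497.57.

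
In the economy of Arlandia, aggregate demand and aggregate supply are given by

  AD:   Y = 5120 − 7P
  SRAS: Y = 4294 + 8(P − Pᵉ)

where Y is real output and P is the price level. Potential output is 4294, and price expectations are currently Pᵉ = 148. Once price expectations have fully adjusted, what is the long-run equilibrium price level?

Long-run P = 118

Short run: with Pᵉ = 148, SRAS is Y = 3110 + 8P. Setting AD = SRAS gives 2010 = 15P, so P = 134 and Y = 5120 − 7·134 = 4182.
Output 4182 is below potential 4294, so over time expected prices fall and SRAS shifts right until Y returns to 4294.
Long run: Y = 4294 on the AD curve gives 4294 = 5120 − 7P, so P = 118.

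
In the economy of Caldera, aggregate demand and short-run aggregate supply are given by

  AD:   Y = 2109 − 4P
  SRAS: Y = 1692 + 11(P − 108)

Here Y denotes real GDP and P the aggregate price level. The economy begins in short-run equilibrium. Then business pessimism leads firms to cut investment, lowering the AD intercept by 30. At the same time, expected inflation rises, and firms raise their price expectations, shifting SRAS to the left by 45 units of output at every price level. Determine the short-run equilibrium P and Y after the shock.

After both shocks: AD is Y = 2079 − 4P and SRAS is Y = 459 + 11P.
Setting them equal: 1620 = 15P, so P = 108.
Y = 2079 − 4·108 = 1647.

P = 108, Y = 1647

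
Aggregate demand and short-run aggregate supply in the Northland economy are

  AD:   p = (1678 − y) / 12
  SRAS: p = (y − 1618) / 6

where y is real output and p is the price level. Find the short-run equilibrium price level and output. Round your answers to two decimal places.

Rearrange AD to y = 1678 − 12p.
Rearrange SRAS to y = 1618 + 6p.
Set AD = SRAS: 1678 − 12p = 1618 + 6p, so 60 = 18p and p = 3.33.
Substituting into AD, y = 1678 − 12p = 1638.00.

p = 3.33, y = 1638.00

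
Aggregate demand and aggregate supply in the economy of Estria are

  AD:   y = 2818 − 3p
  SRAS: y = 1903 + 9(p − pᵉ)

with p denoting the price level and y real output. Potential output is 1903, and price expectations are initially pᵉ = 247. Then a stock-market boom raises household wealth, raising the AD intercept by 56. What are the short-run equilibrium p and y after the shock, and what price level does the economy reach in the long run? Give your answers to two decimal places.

Short run: p = 266.17, y = 2075.50. Long run: p = 323.67.

AD shifts right: new AD is y = 2874 − 3p. With pᵉ = 247, SRAS is y = 9p − 320.
Short run: 2874 − 3p = 9p − 320 gives 3194 = 12p, so p = 266.17 and y = 2874 − 3p = 2075.50.
y = 2075.50 is above potential 1903; expectations adjust and SRAS shifts left until y = 1903.
Long run: on the new AD curve, 1903 = 2874 − 3p gives p = 323.67.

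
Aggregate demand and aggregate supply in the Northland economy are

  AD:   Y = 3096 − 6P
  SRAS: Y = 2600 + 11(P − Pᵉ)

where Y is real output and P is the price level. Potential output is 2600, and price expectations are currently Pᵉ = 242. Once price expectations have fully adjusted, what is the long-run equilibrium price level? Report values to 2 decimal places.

Long-run P = 82.67

Short run: with Pᵉ = 242, SRAS is Y = 11P − 62. Setting AD = SRAS gives 3158 = 17P, so P = 185.76 and Y = 3096 − 6P = 1981.41.
Output 1981.41 is below potential 2600, so over time expected prices fall and SRAS shifts right until Y returns to 2600.
Long run: Y = 2600 on the AD curve gives 2600 = 3096 − 6P, so P = 82.67.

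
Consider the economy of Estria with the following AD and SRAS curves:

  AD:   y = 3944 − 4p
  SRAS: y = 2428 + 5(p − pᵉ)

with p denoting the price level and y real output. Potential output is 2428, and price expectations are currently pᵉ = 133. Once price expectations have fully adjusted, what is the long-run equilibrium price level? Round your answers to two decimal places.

Long-run p = 379.00

Short run: with pᵉ = 133, SRAS is y = 1763 + 5p. Setting AD = SRAS gives 2181 = 9p, so p = 242.33 and y = 3944 − 4p = 2974.67.
Output 2974.67 is above potential 2428, so over time expected prices rise and SRAS shifts left until y returns to 2428.
Long run: y = 2428 on the AD curve gives 2428 = 3944 − 4p, so p = 379.00.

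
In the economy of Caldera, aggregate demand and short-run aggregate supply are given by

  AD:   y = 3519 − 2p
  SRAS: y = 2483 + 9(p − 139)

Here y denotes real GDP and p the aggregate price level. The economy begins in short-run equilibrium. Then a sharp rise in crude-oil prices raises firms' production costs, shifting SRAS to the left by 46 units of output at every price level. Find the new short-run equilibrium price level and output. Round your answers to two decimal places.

p = 212.09, y = 3094.82

This is a negative supply shock: SRAS shifts left.
New SRAS: y = 1186 + 9p.
Set AD = SRAS: 3519 − 2p = 1186 + 9p, so 2333 = 11p and p = 212.09.
Substituting into AD, y = 3094.82.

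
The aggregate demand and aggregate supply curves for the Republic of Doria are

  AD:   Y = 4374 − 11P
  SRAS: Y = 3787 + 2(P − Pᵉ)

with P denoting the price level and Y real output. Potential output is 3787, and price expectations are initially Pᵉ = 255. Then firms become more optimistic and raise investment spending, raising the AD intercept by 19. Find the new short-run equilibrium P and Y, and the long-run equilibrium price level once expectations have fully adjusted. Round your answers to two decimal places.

Short run: P = 85.85, Y = 3448.69. Long run: P = 55.09.

AD shifts right: new AD is Y = 4393 − 11P. With Pᵉ = 255, SRAS is Y = 3277 + 2P.
Short run: 4393 − 11P = 3277 + 2P gives 1116 = 13P, so P = 85.85 and Y = 4393 − 11P = 3448.69.
Y = 3448.69 is below potential 3787; expectations adjust and SRAS shifts right until Y = 3787.
Long run: on the new AD curve, 3787 = 4393 − 11P gives P = 55.09.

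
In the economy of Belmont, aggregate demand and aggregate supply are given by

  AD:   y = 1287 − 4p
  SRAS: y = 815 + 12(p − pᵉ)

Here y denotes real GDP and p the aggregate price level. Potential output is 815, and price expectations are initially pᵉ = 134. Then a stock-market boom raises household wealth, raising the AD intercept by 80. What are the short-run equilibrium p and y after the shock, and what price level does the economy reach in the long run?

Short run: p = 135, y = 827. Long run: p = 138.

AD shifts right: new AD is y = 1367 − 4p. With pᵉ = 134, SRAS is y = 12p − 793.
Short run: 1367 − 4p = 12p − 793 gives 2160 = 16p, so p = 135 and y = 1367 − 4·135 = 827.
y = 827 is above potential 815; expectations adjust and SRAS shifts left until y = 815.
Long run: on the new AD curve, 815 = 1367 − 4p gives p = 138.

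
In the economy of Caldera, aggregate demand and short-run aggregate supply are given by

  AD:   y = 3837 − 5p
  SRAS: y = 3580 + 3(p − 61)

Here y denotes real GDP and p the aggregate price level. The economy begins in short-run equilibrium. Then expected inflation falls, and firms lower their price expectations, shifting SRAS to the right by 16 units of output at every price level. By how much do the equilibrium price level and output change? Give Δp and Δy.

Δp = -2, Δy = +10

This is a positive supply shock: SRAS shifts right.
New SRAS: y = 3413 + 3p.
Set AD = SRAS: 3837 − 5p = 3413 + 3p, so 424 = 8p and p = 53.
y = 3837 − 5·53 = 3572.
Initially p = 55, y = 3562, so Δp = -2 and Δy = +10.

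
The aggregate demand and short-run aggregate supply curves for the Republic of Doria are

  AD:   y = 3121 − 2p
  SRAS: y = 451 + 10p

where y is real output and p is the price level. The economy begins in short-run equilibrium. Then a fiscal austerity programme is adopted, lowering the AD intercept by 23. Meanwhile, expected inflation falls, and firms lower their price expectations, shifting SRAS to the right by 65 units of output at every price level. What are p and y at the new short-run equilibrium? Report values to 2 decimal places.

After both shocks: AD is y = 3098 − 2p and SRAS is y = 516 + 10p.
Setting them equal: 2582 = 12p, so p = 215.17.
Substituting into AD, y = 2667.67.

p = 215.17, y = 2667.67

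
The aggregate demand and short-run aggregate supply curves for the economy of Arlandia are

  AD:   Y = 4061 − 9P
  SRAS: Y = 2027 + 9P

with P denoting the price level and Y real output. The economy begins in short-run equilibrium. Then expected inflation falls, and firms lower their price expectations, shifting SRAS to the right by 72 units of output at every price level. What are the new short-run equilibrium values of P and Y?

P = 109, Y = 3080

This is a positive supply shock: SRAS shifts right.
New SRAS: Y = 2099 + 9P.
Set AD = SRAS: 4061 − 9P = 2099 + 9P, so 1962 = 18P and P = 109.
Y = 4061 − 9·109 = 3080.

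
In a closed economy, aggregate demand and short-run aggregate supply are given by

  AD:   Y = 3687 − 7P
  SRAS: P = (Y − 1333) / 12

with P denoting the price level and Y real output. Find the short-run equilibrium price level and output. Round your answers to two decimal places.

P = 123.89, Y = 2819.74

Rearrange SRAS to Y = 1333 + 12P.
Set AD = SRAS: 3687 − 7P = 1333 + 12P, so 2354 = 19P and P = 123.89.
Substituting into AD, Y = 3687 − 7P = 2819.74.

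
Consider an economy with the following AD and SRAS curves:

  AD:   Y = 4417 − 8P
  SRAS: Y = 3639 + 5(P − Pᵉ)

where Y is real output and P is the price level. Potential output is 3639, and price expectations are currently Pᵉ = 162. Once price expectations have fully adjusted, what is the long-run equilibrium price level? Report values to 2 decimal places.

Short run: with Pᵉ = 162, SRAS is Y = 2829 + 5P. Setting AD = SRAS gives 1588 = 13P, so P = 122.15 and Y = 4417 − 8P = 3439.77.
Output 3439.77 is below potential 3639, so over time expected prices fall and SRAS shifts right until Y returns to 3639.
Long run: Y = 3639 on the AD curve gives 3639 = 4417 − 8P, so P = 97.25.

Long-run P = 97.25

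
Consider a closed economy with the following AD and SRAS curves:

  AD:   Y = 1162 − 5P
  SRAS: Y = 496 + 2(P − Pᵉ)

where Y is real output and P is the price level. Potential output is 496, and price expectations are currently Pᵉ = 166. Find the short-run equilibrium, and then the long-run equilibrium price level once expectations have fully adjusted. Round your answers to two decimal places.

Short run: P = 142.57, Y = 449.14. Long run: P = 133.20.

Short run: with Pᵉ = 166, SRAS is Y = 164 + 2P. Setting AD = SRAS gives 998 = 7P, so P = 142.57 and Y = 1162 − 5P = 449.14.
Output 449.14 is below potential 496, so over time expected prices fall and SRAS shifts right until Y returns to 496.
Long run: Y = 496 on the AD curve gives 496 = 1162 − 5P, so P = 133.20.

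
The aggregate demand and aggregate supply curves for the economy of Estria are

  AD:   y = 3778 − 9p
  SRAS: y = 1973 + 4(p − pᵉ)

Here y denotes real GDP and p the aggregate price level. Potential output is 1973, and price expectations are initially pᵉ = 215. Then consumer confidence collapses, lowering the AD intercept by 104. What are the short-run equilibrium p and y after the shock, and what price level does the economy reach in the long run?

Short run: p = 197, y = 1901. Long run: p = 189.

AD shifts left: new AD is y = 3674 − 9p. With pᵉ = 215, SRAS is y = 1113 + 4p.
Short run: 3674 − 9p = 1113 + 4p gives 2561 = 13p, so p = 197 and y = 3674 − 9·197 = 1901.
y = 1901 is below potential 1973; expectations adjust and SRAS shifts right until y = 1973.
Long run: on the new AD curve, 1973 = 3674 − 9p gives p = 189.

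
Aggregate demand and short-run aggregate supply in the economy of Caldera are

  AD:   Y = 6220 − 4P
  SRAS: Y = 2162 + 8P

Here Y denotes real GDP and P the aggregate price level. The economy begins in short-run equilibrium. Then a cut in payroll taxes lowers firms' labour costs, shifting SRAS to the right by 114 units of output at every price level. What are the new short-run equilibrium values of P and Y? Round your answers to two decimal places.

P = 328.67, Y = 4905.33

This is a positive supply shock: SRAS shifts right.
New SRAS: Y = 2276 + 8P.
Set AD = SRAS: 6220 − 4P = 2276 + 8P, so 3944 = 12P and P = 328.67.
Substituting into AD, Y = 4905.33.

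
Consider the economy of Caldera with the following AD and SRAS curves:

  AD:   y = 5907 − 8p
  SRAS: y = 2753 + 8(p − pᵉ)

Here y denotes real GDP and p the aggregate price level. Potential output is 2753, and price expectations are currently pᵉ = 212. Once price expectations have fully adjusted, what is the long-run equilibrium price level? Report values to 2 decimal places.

Long-run p = 394.25

Short run: with pᵉ = 212, SRAS is y = 1057 + 8p. Setting AD = SRAS gives 4850 = 16p, so p = 303.13 and y = 5907 − 8p = 3482.00.
Output 3482.00 is above potential 2753, so over time expected prices rise and SRAS shifts left until y returns to 2753.
Long run: y = 2753 on the AD curve gives 2753 = 5907 − 8p, so p = 394.25.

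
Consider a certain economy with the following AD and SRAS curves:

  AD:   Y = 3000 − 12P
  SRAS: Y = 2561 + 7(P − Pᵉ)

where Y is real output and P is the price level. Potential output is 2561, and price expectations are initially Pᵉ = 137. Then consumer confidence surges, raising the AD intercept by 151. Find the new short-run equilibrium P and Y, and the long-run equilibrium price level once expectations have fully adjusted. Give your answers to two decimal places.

Short run: P = 81.53, Y = 2172.68. Long run: P = 49.17.

AD shifts right: new AD is Y = 3151 − 12P. With Pᵉ = 137, SRAS is Y = 1602 + 7P.
Short run: 3151 − 12P = 1602 + 7P gives 1549 = 19P, so P = 81.53 and Y = 3151 − 12P = 2172.68.
Y = 2172.68 is below potential 2561; expectations adjust and SRAS shifts right until Y = 2561.
Long run: on the new AD curve, 2561 = 3151 − 12P gives P = 49.17.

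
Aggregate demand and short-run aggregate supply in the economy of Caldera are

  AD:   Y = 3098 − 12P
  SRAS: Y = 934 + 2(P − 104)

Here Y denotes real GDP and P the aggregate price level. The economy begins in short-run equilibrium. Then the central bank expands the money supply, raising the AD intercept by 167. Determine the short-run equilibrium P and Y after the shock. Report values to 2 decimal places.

This is a positive demand shock: AD shifts right.
New AD: Y = 3265 − 12P.
SRAS can be written Y = 726 + 2P.
Set AD = SRAS: 3265 − 12P = 726 + 2P, so 2539 = 14P and P = 181.36.
Substituting into AD, Y = 1088.71.

P = 181.36, Y = 1088.71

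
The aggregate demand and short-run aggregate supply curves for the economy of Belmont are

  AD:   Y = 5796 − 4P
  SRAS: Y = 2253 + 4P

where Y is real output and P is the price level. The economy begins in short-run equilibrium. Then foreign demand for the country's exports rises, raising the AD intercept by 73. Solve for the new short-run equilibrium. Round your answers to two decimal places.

P = 452.00, Y = 4061.00

This is a positive demand shock: AD shifts right.
New AD: Y = 5869 − 4P.
Set AD = SRAS: 5869 − 4P = 2253 + 4P, so 3616 = 8P and P = 452.00.
Substituting into AD, Y = 4061.00.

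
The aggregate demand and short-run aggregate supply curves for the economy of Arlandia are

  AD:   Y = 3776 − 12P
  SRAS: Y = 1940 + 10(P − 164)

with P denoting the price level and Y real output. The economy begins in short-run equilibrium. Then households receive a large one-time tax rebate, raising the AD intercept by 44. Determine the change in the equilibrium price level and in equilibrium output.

ΔP = +2, ΔY = +20

This is a positive demand shock: AD shifts right.
New AD: Y = 3820 − 12P.
SRAS can be written Y = 300 + 10P.
Set AD = SRAS: 3820 − 12P = 300 + 10P, so 3520 = 22P and P = 160.
Y = 3820 − 12·160 = 1900.
Initially P = 158, Y = 1880, so ΔP = +2 and ΔY = +20.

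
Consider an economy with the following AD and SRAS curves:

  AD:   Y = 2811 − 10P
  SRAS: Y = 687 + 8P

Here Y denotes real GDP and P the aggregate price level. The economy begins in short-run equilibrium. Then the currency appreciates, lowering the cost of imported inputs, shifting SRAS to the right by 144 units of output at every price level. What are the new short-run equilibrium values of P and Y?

P = 110, Y = 1711

This is a positive supply shock: SRAS shifts right.
New SRAS: Y = 831 + 8P.
Set AD = SRAS: 2811 − 10P = 831 + 8P, so 1980 = 18P and P = 110.
Y = 2811 − 10·110 = 1711.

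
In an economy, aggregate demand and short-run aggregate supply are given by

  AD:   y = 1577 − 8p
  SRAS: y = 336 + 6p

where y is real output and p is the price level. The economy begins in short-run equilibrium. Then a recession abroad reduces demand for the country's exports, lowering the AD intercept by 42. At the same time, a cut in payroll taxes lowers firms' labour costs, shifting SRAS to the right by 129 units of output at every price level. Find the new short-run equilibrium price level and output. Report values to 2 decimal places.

After both shocks: AD is y = 1535 − 8p and SRAS is y = 465 + 6p.
Setting them equal: 1070 = 14p, so p = 76.43.
Substituting into AD, y = 923.57.

p = 76.43, y = 923.57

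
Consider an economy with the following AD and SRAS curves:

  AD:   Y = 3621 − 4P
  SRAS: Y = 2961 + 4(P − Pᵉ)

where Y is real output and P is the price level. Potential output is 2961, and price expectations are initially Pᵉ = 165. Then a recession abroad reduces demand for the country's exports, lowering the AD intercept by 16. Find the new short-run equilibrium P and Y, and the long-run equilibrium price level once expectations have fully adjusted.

Short run: P = 163, Y = 2953. Long run: P = 161.

AD shifts left: new AD is Y = 3605 − 4P. With Pᵉ = 165, SRAS is Y = 2301 + 4P.
Short run: 3605 − 4P = 2301 + 4P gives 1304 = 8P, so P = 163 and Y = 3605 − 4·163 = 2953.
Y = 2953 is below potential 2961; expectations adjust and SRAS shifts right until Y = 2961.
Long run: on the new AD curve, 2961 = 3605 − 4P gives P = 161.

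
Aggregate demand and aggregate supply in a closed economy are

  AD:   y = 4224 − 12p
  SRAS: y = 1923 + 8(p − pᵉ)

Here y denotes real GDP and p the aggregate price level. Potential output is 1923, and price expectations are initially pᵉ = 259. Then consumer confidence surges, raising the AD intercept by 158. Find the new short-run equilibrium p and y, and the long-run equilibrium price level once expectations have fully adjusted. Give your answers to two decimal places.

AD shifts right: new AD is y = 4382 − 12p. With pᵉ = 259, SRAS is y = 8p − 149.
Short run: 4382 − 12p = 8p − 149 gives 4531 = 20p, so p = 226.55 and y = 4382 − 12p = 1663.40.
y = 1663.40 is below potential 1923; expectations adjust and SRAS shifts right until y = 1923.
Long run: on the new AD curve, 1923 = 4382 − 12p gives p = 204.92.

Short run: p = 226.55, y = 1663.40. Long run: p = 204.92.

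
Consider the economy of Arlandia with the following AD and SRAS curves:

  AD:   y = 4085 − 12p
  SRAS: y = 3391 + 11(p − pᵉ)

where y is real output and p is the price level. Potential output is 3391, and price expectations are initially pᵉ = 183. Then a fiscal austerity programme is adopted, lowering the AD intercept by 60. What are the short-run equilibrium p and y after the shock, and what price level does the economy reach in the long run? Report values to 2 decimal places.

Short run: p = 115.09, y = 2643.96. Long run: p = 52.83.

AD shifts left: new AD is y = 4025 − 12p. With pᵉ = 183, SRAS is y = 1378 + 11p.
Short run: 4025 − 12p = 1378 + 11p gives 2647 = 23p, so p = 115.09 and y = 4025 − 12p = 2643.96.
y = 2643.96 is below potential 3391; expectations adjust and SRAS shifts right until y = 3391.
Long run: on the new AD curve, 3391 = 4025 − 12p gives p = 52.83.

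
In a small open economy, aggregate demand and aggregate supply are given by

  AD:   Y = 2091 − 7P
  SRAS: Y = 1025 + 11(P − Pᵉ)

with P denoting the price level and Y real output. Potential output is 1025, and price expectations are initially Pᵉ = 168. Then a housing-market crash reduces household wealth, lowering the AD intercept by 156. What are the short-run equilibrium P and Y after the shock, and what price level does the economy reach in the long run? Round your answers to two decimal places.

AD shifts left: new AD is Y = 1935 − 7P. With Pᵉ = 168, SRAS is Y = 11P − 823.
Short run: 1935 − 7P = 11P − 823 gives 2758 = 18P, so P = 153.22 and Y = 1935 − 7P = 862.44.
Y = 862.44 is below potential 1025; expectations adjust and SRAS shifts right until Y = 1025.
Long run: on the new AD curve, 1025 = 1935 − 7P gives P = 130.00.

Short run: P = 153.22, Y = 862.44. Long run: P = 130.00.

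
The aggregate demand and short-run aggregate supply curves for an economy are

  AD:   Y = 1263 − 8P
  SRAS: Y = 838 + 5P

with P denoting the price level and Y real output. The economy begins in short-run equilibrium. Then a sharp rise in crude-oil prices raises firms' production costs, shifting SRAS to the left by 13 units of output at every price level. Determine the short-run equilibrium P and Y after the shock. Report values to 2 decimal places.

This is a negative supply shock: SRAS shifts left.
New SRAS: Y = 825 + 5P.
Set AD = SRAS: 1263 − 8P = 825 + 5P, so 438 = 13P and P = 33.69.
Substituting into AD, Y = 993.46.

P = 33.69, Y = 993.46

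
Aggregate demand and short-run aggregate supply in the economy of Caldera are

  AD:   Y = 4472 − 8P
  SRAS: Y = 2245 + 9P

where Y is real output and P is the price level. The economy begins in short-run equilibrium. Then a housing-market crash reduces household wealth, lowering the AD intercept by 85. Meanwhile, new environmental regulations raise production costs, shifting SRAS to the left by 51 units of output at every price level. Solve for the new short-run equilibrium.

After both shocks: AD is Y = 4387 − 8P and SRAS is Y = 2194 + 9P.
Setting them equal: 2193 = 17P, so P = 129.
Y = 4387 − 8·129 = 3355.

P = 129, Y = 3355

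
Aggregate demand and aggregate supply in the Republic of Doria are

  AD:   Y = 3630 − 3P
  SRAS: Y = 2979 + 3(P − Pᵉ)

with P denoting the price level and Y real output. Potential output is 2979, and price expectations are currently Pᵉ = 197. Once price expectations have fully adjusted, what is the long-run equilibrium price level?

Long-run P = 217

Short run: with Pᵉ = 197, SRAS is Y = 2388 + 3P. Setting AD = SRAS gives 1242 = 6P, so P = 207 and Y = 3630 − 3·207 = 3009.
Output 3009 is above potential 2979, so over time expected prices rise and SRAS shifts left until Y returns to 2979.
Long run: Y = 2979 on the AD curve gives 2979 = 3630 − 3P, so P = 217.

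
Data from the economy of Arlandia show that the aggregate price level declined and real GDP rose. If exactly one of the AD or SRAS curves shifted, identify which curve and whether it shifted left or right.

SRAS shifted right

P fell and Y rose. An AD shift moves P and Y in the same direction; an SRAS shift moves them in opposite directions.
Here P and Y moved in opposite directions, so the SRAS curve shifted.
Since Y rose, SRAS shifted right.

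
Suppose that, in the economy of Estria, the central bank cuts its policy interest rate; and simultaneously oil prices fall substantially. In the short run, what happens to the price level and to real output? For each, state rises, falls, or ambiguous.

The first event is a positive demand shock: AD shifts right, which by itself pushes P up and Y up.
The second is a favourable supply shock: SRAS shifts right, which by itself pushes P down and Y up.
The two shocks push P in opposite directions, so the effect on P is ambiguous. Both shocks push Y up, so Y rises.

Price level: ambiguous; output: rises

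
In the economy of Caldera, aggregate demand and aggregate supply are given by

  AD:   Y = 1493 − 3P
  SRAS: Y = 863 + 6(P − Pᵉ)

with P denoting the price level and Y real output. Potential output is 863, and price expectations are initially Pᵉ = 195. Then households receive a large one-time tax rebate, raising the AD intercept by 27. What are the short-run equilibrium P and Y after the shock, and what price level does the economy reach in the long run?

Short run: P = 203, Y = 911. Long run: P = 219.

AD shifts right: new AD is Y = 1520 − 3P. With Pᵉ = 195, SRAS is Y = 6P − 307.
Short run: 1520 − 3P = 6P − 307 gives 1827 = 9P, so P = 203 and Y = 1520 − 3·203 = 911.
Y = 911 is above potential 863; expectations adjust and SRAS shifts left until Y = 863.
Long run: on the new AD curve, 863 = 1520 − 3P gives P = 219.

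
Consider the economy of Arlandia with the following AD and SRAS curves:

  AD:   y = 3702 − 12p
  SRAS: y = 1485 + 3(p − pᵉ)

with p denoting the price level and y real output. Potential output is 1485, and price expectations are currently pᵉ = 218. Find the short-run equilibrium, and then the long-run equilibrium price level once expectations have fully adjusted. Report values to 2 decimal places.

Short run: with pᵉ = 218, SRAS is y = 831 + 3p. Setting AD = SRAS gives 2871 = 15p, so p = 191.40 and y = 3702 − 12p = 1405.20.
Output 1405.20 is below potential 1485, so over time expected prices fall and SRAS shifts right until y returns to 1485.
Long run: y = 1485 on the AD curve gives 1485 = 3702 − 12p, so p = 184.75.

Short run: p = 191.40, y = 1405.20. Long run: p = 184.75.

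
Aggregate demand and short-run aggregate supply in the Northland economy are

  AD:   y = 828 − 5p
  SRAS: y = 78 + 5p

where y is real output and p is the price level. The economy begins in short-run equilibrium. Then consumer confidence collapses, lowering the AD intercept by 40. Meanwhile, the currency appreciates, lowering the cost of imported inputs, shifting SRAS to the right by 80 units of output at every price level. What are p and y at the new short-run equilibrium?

p = 63, y = 473

After both shocks: AD is y = 788 − 5p and SRAS is y = 158 + 5p.
Setting them equal: 630 = 10p, so p = 63.
y = 788 − 5·63 = 473.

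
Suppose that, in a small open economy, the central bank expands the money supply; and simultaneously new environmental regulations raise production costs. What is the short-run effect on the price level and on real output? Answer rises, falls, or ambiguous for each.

Price level: rises; output: ambiguous

The first event is a positive demand shock: AD shifts right, which by itself pushes P up and Y up.
The second is an adverse supply shock: SRAS shifts left, which by itself pushes P up and Y down.
Both shocks push P up, so P rises. The two shocks push Y in opposite directions, so the effect on Y is ambiguous.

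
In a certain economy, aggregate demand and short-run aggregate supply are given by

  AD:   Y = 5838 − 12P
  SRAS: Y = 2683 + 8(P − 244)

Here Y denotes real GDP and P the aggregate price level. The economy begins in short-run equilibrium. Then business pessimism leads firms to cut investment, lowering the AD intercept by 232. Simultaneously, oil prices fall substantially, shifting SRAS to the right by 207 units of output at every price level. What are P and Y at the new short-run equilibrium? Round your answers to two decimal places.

P = 233.40, Y = 2805.20

After both shocks: AD is Y = 5606 − 12P and SRAS is Y = 938 + 8P.
Setting them equal: 4668 = 20P, so P = 233.40.
Substituting into AD, Y = 2805.20.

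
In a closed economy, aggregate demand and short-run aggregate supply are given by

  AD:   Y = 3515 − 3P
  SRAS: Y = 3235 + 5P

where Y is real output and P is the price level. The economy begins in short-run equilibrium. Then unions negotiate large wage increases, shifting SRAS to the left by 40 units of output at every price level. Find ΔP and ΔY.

This is a negative supply shock: SRAS shifts left.
New SRAS: Y = 3195 + 5P.
Set AD = SRAS: 3515 − 3P = 3195 + 5P, so 320 = 8P and P = 40.
Y = 3515 − 3·40 = 3395.
Initially P = 35, Y = 3410, so ΔP = +5 and ΔY = -15.

ΔP = +5, ΔY = -15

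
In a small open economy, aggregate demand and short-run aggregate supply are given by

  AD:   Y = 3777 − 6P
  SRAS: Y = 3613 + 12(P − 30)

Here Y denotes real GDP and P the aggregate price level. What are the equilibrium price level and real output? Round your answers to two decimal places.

Write SRAS as Y = 3613 + 12P − 360 = 3253 + 12P.
Set AD = SRAS: 3777 − 6P = 3253 + 12P, so 524 = 18P and P = 29.11.
Substituting into AD, Y = 3777 − 6P = 3602.33.

P = 29.11, Y = 3602.33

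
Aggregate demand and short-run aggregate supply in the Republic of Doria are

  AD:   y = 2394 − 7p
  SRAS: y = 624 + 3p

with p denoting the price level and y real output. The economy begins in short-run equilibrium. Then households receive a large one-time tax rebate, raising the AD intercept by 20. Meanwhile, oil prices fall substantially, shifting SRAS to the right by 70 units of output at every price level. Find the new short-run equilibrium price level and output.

After both shocks: AD is y = 2414 − 7p and SRAS is y = 694 + 3p.
Setting them equal: 1720 = 10p, so p = 172.
y = 2414 − 7·172 = 1210.

p = 172, y = 1210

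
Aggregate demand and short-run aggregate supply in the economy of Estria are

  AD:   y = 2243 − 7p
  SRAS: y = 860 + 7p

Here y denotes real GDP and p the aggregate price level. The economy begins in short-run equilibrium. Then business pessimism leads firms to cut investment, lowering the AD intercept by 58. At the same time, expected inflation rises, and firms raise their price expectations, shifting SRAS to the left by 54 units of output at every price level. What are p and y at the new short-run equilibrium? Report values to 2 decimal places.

p = 98.50, y = 1495.50

After both shocks: AD is y = 2185 − 7p and SRAS is y = 806 + 7p.
Setting them equal: 1379 = 14p, so p = 98.50.
Substituting into AD, y = 1495.50.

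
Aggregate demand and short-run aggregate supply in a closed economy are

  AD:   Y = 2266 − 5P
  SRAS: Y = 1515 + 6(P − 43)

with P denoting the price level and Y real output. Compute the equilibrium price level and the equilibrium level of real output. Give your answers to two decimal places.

P = 91.73, Y = 1807.36

Write SRAS as Y = 1515 + 6P − 258 = 1257 + 6P.
Set AD = SRAS: 2266 − 5P = 1257 + 6P, so 1009 = 11P and P = 91.73.
Substituting into AD, Y = 2266 − 5P = 1807.36.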